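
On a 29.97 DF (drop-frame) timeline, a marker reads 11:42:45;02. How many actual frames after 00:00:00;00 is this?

1263688

As if non-drop at 30 labels/s: (11 × 3600 + 42 × 60 + 45) × 30 + 2 = 1264952.
Minute boundaries passed: 702; those not divisible by 10: 702 − 70 = 632; dropped labels = 2 × 632 = 1264.
Actual frame index = 1264952 − 1264 = 1263688.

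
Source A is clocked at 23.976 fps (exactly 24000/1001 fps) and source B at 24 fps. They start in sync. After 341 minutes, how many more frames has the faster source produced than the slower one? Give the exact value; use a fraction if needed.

341 min = 20460 s.
A emits 24000/1001 × 20460 = 44640000/91 frames; B emits 24 × 20460 = 491040.
Difference = 44640/91 frames (≈ 490.5495); B is ahead of A.

44640/91 frames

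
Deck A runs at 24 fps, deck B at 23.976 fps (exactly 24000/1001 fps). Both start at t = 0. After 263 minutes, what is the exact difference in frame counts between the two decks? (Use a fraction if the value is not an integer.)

263 min = 15780 s.
A emits 24 × 15780 = 378720 frames; B emits 24000/1001 × 15780 = 378720000/1001.
Difference = 378720/1001 frames (≈ 378.3417); B is behind A.

378720/1001 frames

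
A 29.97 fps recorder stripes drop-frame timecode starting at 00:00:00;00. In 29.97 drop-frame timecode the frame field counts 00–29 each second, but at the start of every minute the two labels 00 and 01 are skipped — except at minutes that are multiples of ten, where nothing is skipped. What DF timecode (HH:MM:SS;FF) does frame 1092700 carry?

10:07:39;24

Each 10-minute DF block holds 10 × 60 × 30 − 9 × 2 = 17982 frames. 1092700 ÷ 17982 → 60 full blocks, remainder 13780.
Within the partial block the first minute is 1800 frames and each further minute 1798, so 7 further minute boundaries passed. Total skipped labels = 18 × 60 + 2 × 7 = 1094.
Non-drop label index = 1092700 + 1094 = 1093794; at 30 labels/s that is 10:07:39:24, i.e. DF 10:07:39;24.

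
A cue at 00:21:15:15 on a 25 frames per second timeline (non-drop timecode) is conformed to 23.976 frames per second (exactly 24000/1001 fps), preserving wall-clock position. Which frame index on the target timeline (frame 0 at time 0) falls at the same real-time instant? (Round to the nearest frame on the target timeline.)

Source frame index: (0×3600 + 21×60 + 15) × 25 + 15 = 31890.
Real time: 31890 / (25) = 6378/5 s.
Target frame: (6378/5) × (24000/1001) = 30614400/1001 ≈ 30583.816 → 30584.

frame 30584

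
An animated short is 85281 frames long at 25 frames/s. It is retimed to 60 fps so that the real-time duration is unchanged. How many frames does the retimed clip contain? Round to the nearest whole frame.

Frames at target rate = 85281 × (60) / (25) = 1023372/5 ≈ 204674.400.
Nearest whole frame: 204674.

204674 frames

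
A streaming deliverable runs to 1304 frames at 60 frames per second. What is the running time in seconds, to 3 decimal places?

21.733 seconds

Running time = 1304 × 1/60 = 326/15 s ≈ 21.733 s.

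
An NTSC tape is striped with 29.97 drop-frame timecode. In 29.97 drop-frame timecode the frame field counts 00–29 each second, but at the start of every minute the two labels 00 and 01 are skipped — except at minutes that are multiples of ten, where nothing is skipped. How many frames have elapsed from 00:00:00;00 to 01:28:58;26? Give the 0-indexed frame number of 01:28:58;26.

As if non-drop at 30 labels/s: (1 × 3600 + 28 × 60 + 58) × 30 + 26 = 160166.
Minute boundaries passed: 88; those not divisible by 10: 88 − 8 = 80; dropped labels = 2 × 80 = 160.
Actual frame index = 160166 − 160 = 160006.

160006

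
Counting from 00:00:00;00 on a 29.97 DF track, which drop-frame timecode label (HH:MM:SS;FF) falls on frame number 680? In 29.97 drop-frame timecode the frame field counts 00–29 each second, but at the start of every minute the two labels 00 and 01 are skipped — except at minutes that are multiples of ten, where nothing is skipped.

00:00:22;20

Each 10-minute DF block holds 10 × 60 × 30 − 9 × 2 = 17982 frames. 680 ÷ 17982 → 0 full blocks, remainder 680.
Within the partial block the first minute is 1800 frames and each further minute 1798, so 0 further minute boundaries passed. Total skipped labels = 18 × 0 + 2 × 0 = 0.
Non-drop label index = 680 + 0 = 680; at 30 labels/s that is 00:00:22:20, i.e. DF 00:00:22;20.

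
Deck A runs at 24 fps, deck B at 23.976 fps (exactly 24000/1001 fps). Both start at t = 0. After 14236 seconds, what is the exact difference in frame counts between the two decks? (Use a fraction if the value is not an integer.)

341664/1001 frames

A emits 24 × 14236 = 341664 frames; B emits 24000/1001 × 14236 = 341664000/1001.
Difference = 341664/1001 frames (≈ 341.3227); B is behind A.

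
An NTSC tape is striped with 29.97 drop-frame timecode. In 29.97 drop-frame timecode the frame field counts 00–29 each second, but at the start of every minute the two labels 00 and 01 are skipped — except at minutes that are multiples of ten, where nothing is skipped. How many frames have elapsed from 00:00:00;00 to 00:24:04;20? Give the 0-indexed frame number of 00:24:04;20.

43296

As if non-drop at 30 labels/s: (0 × 3600 + 24 × 60 + 4) × 30 + 20 = 43340.
Minute boundaries passed: 24; those not divisible by 10: 24 − 2 = 22; dropped labels = 2 × 22 = 44.
Actual frame index = 43340 − 44 = 43296.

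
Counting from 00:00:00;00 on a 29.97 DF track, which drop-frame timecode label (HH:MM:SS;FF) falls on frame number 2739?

00:01:31;11

Each 10-minute DF block holds 10 × 60 × 30 − 9 × 2 = 17982 frames. 2739 ÷ 17982 → 0 full blocks, remainder 2739.
Within the partial block the first minute is 1800 frames and each further minute 1798, so 1 further minute boundary passed. Total skipped labels = 18 × 0 + 2 × 1 = 2.
Non-drop label index = 2739 + 2 = 2741; at 30 labels/s that is 00:01:31:11, i.e. DF 00:01:31;11.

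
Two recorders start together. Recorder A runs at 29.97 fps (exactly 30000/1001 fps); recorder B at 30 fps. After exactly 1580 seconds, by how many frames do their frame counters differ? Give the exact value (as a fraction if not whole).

A emits 30000/1001 × 1580 = 47400000/1001 frames; B emits 30 × 1580 = 47400.
Difference = 47400/1001 frames (≈ 47.3526); B is ahead of A.

47400/1001 frames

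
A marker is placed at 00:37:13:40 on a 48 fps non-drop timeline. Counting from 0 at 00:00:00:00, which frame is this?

Total seconds to the label: (0 × 3600 + 37 × 60 + 13) = 2233.
Frame index = 2233 × 48 + 40 = 107224.

107224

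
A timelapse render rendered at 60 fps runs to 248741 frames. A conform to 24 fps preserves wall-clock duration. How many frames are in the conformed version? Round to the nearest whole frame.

Frames at target rate = 248741 × (24) / (60) = 497482/5 ≈ 99496.400.
Nearest whole frame: 99496.

99496 frames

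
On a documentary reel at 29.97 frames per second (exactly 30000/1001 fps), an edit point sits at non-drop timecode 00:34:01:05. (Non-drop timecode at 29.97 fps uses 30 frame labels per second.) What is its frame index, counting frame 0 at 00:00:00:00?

Total seconds to the label: (0 × 3600 + 34 × 60 + 1) = 2041.
Frame index = 2041 × 30 + 5 = 61235.

61235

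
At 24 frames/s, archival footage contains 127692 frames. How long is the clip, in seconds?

Running time = 127692 / (24) = 5320.5 s.

5320.5 seconds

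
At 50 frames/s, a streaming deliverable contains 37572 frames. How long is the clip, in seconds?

Running time = 37572 / (50) = 751.44 s.

751.44 seconds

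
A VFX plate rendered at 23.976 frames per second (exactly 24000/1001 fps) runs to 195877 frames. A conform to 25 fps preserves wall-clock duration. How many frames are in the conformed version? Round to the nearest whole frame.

204243 frames

Frames at target rate = 195877 × (25) / (24000/1001) = 196072877/960 ≈ 204242.580.
Nearest whole frame: 204243.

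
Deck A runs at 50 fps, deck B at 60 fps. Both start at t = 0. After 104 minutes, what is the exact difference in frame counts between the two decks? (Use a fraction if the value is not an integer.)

104 min = 6240 s.
A emits 50 × 6240 = 312000 frames; B emits 60 × 6240 = 374400.
Difference = 62400 frames; B is ahead of A.

62400 frames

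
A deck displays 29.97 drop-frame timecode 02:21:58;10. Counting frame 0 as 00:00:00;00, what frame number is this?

Complete 10-minute blocks: 14, each 17982 frames → 251748.
Remaining 1 whole minute in the current block: 1800 + 0 × 1798 = 1800 frames.
Within the current minute: 58 × 30 + 10 − 2 = 1748 (labels ;00/;01 skipped at this minute). Total = 251748 + 1800 + 1748 = 255296.

255296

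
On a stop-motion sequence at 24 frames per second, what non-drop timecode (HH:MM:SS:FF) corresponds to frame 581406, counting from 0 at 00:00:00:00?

06:43:45:06

581406 ÷ 24 = 24225 full seconds, remainder 6 frames.
24225 s = 6 h 43 min 45 s.
Timecode: 06:43:45:06.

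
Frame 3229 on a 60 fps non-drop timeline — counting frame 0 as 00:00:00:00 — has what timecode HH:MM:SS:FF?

3229 ÷ 60 = 53 full seconds, remainder 49 frames.
53 s = 0 h 0 min 53 s.
Timecode: 00:00:53:49.

00:00:53:49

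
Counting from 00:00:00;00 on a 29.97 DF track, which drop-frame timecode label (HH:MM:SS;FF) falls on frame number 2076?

00:01:09;08

Each 10-minute DF block holds 10 × 60 × 30 − 9 × 2 = 17982 frames. 2076 ÷ 17982 → 0 full blocks, remainder 2076.
Within the partial block the first minute is 1800 frames and each further minute 1798, so 1 further minute boundary passed. Total skipped labels = 18 × 0 + 2 × 1 = 2.
Non-drop label index = 2076 + 2 = 2078; at 30 labels/s that is 00:01:09:08, i.e. DF 00:01:09;08.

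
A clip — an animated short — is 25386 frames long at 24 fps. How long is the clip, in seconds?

1057.75 seconds

Running time = 25386 / (24) = 1057.75 s.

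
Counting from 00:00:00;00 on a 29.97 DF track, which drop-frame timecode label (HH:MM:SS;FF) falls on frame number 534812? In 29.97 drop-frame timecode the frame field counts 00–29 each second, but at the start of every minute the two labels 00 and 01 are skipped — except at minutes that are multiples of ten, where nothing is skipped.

Each 10-minute DF block holds 10 × 60 × 30 − 9 × 2 = 17982 frames. 534812 ÷ 17982 → 29 full blocks, remainder 13334.
Within the partial block the first minute is 1800 frames and each further minute 1798, so 7 further minute boundaries passed. Total skipped labels = 18 × 29 + 2 × 7 = 536.
Non-drop label index = 534812 + 536 = 535348; at 30 labels/s that is 04:57:24:28, i.e. DF 04:57:24;28.

04:57:24;28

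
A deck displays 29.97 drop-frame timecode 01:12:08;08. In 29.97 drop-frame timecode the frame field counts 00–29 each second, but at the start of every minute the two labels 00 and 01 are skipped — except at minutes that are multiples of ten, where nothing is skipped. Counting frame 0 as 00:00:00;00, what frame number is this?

129718

Complete 10-minute blocks: 7, each 17982 frames → 125874.
Remaining 2 whole minutes in the current block: 1800 + 1 × 1798 = 3598 frames.
Within the current minute: 8 × 30 + 8 − 2 = 246 (labels ;00/;01 skipped at this minute). Total = 125874 + 3598 + 246 = 129718.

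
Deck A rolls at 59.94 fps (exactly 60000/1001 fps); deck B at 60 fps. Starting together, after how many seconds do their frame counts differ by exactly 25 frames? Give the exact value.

The gap grows by |60 − 60000/1001| = 60/1001 frames per second.
Time for a 25-frame gap: 25 ÷ (60/1001) = 5005/12 s.

5005/12 seconds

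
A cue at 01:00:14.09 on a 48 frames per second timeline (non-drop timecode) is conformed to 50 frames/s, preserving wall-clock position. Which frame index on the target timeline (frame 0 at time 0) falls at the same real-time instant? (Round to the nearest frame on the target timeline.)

frame 180709

Source frame index: (1×3600 + 0×60 + 14) × 48 + 9 = 173481.
Real time: 173481 / (48) = 57827/16 s.
Target frame: (57827/16) × (50) = 1445675/8 ≈ 180709.375 → 180709.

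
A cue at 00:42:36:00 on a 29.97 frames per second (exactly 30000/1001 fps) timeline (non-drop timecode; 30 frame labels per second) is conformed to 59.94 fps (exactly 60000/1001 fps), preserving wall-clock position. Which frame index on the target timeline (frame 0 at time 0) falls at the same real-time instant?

Source frame index: (0×3600 + 42×60 + 36) × 30 + 0 = 76680.
Real time: 76680 / (30000/1001) = 639639/250 s.
Target frame: (639639/250) × (60000/1001) = 153360.

frame 153360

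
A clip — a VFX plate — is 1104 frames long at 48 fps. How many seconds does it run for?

23 seconds

Running time = 1104 / (48) = 23 s.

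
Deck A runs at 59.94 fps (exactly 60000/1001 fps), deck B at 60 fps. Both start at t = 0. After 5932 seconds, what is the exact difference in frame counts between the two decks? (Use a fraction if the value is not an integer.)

A emits 60000/1001 × 5932 = 355920000/1001 frames; B emits 60 × 5932 = 355920.
Difference = 355920/1001 frames (≈ 355.5644); B is ahead of A.

355920/1001 frames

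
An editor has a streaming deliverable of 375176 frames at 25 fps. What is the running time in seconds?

15007.04 seconds

Running time = 375176 / (25) = 15007.04 s.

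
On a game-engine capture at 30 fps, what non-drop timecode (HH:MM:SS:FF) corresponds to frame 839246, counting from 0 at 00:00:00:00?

07:46:14:26

839246 ÷ 30 = 27974 full seconds, remainder 26 frames.
27974 s = 7 h 46 min 14 s.
Timecode: 07:46:14:26.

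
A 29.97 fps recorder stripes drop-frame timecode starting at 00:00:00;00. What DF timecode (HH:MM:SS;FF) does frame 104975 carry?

Ten DF minutes hold 17982 frames, so frame 104975 lies in block 5 (frames 89910–107891) with 15065 frames into that block.
The block's first minute is 1800 frames and the rest 1798 each; 15065 frames reaches minute 8, so 5 × 18 + 8 × 2 = 106 labels have been skipped so far.
Adding those back, label number 104975 + 106 = 105081 at 30 labels/s is 3502 s + 21 f = 0 h 58 min 22 s frame 21, i.e. 00:58:22;21.

00:58:22;21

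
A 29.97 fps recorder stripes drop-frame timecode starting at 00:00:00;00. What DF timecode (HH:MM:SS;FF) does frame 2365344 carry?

Each 10-minute DF block holds 10 × 60 × 30 − 9 × 2 = 17982 frames. 2365344 ÷ 17982 → 131 full blocks, remainder 9702.
Within the partial block the first minute is 1800 frames and each further minute 1798, so 5 further minute boundaries passed. Total skipped labels = 18 × 131 + 2 × 5 = 2368.
Non-drop label index = 2365344 + 2368 = 2367712; at 30 labels/s that is 21:55:23:22, i.e. DF 21:55:23;22.

21:55:23;22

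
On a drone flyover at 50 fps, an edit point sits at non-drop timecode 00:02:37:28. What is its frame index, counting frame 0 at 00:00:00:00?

7878

Total seconds to the label: (0 × 3600 + 2 × 60 + 37) = 157.
Frame index = 157 × 50 + 28 = 7878.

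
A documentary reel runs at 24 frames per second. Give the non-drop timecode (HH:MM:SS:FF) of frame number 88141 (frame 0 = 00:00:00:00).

01:01:12:13

88141 ÷ 24 = 3672 full seconds, remainder 13 frames.
3672 s = 1 h 1 min 12 s.
Timecode: 01:01:12:13.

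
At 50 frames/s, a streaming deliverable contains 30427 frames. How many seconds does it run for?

608.54 seconds

Running time = 30427 / (50) = 608.54 s.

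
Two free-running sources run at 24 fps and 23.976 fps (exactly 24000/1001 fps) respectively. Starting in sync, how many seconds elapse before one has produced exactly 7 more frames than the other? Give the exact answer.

7007/24 seconds

The gap grows by |24000/1001 − 24| = 24/1001 frames per second.
Time for a 7-frame gap: 7 ÷ (24/1001) = 7007/24 s.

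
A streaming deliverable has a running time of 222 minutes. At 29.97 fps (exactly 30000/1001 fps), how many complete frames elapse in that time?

222 min = 13320 s.
Frames = 13320 × 30000/1001 = 399600000/1001 ≈ 399200.7992.
Complete frames: 399200.

399200 frames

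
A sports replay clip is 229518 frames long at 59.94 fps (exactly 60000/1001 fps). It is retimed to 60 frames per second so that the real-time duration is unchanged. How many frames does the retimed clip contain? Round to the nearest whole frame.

Frames at target rate = 229518 × (60) / (60000/1001) = 114873759/500 ≈ 229747.518.
Nearest whole frame: 229748.

229748 frames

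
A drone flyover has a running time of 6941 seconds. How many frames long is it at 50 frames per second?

347050 frames

Frames = 6941 × 50 = 347050.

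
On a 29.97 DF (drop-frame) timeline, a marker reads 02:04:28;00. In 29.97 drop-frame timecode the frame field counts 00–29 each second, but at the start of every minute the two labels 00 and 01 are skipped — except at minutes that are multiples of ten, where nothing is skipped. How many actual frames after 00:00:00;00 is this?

As if non-drop at 30 labels/s: (2 × 3600 + 4 × 60 + 28) × 30 + 0 = 224040.
Minute boundaries passed: 124; those not divisible by 10: 124 − 12 = 112; dropped labels = 2 × 112 = 224.
Actual frame index = 224040 − 224 = 223816.

223816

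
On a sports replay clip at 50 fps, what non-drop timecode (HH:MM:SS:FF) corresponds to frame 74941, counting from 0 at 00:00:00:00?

00:24:58:41

74941 ÷ 50 = 1498 full seconds, remainder 41 frames.
1498 s = 0 h 24 min 58 s.
Timecode: 00:24:58:41.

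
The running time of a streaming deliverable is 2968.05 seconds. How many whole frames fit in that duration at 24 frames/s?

71233 frames

Frames = 2968.05 × 24 = 356166/5 ≈ 71233.2000.
Complete frames: 71233.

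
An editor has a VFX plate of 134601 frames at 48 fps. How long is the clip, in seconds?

2804.1875 seconds

Running time = 134601 / (48) = 2804.1875 s.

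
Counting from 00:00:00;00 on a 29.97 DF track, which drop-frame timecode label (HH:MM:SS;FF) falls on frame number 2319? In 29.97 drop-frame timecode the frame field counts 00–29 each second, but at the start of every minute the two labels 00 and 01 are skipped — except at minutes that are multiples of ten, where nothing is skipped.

00:01:17;11

Each 10-minute DF block holds 10 × 60 × 30 − 9 × 2 = 17982 frames. 2319 ÷ 17982 → 0 full blocks, remainder 2319.
Within the partial block the first minute is 1800 frames and each further minute 1798, so 1 further minute boundary passed. Total skipped labels = 18 × 0 + 2 × 1 = 2.
Non-drop label index = 2319 + 2 = 2321; at 30 labels/s that is 00:01:17:11, i.e. DF 00:01:17;11.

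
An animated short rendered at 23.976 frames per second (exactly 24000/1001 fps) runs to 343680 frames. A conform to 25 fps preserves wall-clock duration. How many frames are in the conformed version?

358358 frames

Target frames = source frames × (target rate / source rate) = 343680 × (25)/(24000/1001) = 343680 × 1001/960 = 358358.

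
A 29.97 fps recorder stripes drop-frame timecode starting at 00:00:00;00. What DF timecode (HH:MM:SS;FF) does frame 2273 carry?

Ten DF minutes hold 17982 frames, so frame 2273 lies in block 0 (frames 0–17981) with 2273 frames into that block.
The block's first minute is 1800 frames and the rest 1798 each; 2273 frames reaches minute 1, so 0 × 18 + 1 × 2 = 2 labels have been skipped so far.
Adding those back, label number 2273 + 2 = 2275 at 30 labels/s is 75 s + 25 f = 0 h 1 min 15 s frame 25, i.e. 00:01:15;25.

00:01:15;25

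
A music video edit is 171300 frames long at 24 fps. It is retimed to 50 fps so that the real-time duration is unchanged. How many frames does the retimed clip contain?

356875 frames

Target frames = source frames × (target rate / source rate) = 171300 × (50)/(24) = 171300 × 25/12 = 356875.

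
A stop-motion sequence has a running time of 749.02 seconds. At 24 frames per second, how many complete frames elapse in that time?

Frames = 749.02 × 24 = 449412/25 ≈ 17976.4800.
Complete frames: 17976.

17976 frames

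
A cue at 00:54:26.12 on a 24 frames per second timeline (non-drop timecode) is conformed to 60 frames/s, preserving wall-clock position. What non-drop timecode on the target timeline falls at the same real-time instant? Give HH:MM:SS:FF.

Source frame index: (0×3600 + 54×60 + 26) × 24 + 12 = 78396.
Real time: 78396 / (24) = 6533/2 s.
Target frame: (6533/2) × (60) = 195990.
At 60 labels/s: frame 195990 → 00:54:26:30.

00:54:26:30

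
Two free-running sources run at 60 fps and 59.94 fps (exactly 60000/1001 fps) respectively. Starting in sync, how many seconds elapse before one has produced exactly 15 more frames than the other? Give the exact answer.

The gap grows by |60000/1001 − 60| = 60/1001 frames per second.
Time for a 15-frame gap: 15 ÷ (60/1001) = 250.25 s.

250.25 seconds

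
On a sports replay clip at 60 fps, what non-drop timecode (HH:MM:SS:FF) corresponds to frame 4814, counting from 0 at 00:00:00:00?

00:01:20:14

4814 ÷ 60 = 80 full seconds, remainder 14 frames.
80 s = 0 h 1 min 20 s.
Timecode: 00:01:20:14.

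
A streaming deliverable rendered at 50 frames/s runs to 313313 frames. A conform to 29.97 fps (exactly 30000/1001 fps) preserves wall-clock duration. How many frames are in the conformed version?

187800 frames

Target frames = source frames × (target rate / source rate) = 313313 × (30000/1001)/(50) = 313313 × 600/1001 = 187800.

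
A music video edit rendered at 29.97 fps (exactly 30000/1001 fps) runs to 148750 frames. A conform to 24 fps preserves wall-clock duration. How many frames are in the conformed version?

Target frames = source frames × (target rate / source rate) = 148750 × (24)/(30000/1001) = 148750 × 1001/1250 = 119119.

119119 frames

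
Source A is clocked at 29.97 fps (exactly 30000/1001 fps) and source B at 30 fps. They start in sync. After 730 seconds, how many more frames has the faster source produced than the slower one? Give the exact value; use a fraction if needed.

21900/1001 frames

A emits 30000/1001 × 730 = 21900000/1001 frames; B emits 30 × 730 = 21900.
Difference = 21900/1001 frames (≈ 21.8781); B is ahead of A.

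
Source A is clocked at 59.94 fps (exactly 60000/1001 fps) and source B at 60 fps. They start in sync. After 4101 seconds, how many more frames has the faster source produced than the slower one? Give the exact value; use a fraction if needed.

246060/1001 frames

A emits 60000/1001 × 4101 = 246060000/1001 frames; B emits 60 × 4101 = 246060.
Difference = 246060/1001 frames (≈ 245.8142); B is ahead of A.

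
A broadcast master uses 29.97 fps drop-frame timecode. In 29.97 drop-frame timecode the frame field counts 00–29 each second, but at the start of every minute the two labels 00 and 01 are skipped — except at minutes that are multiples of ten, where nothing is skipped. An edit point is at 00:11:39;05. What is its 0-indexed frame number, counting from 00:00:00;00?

As if non-drop at 30 labels/s: (0 × 3600 + 11 × 60 + 39) × 30 + 5 = 20975.
Minute boundaries passed: 11; those not divisible by 10: 11 − 1 = 10; dropped labels = 2 × 10 = 20.
Actual frame index = 20975 − 20 = 20955.

20955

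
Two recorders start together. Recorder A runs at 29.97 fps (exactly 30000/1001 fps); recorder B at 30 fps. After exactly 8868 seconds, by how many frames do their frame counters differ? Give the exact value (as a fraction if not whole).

A emits 30000/1001 × 8868 = 266040000/1001 frames; B emits 30 × 8868 = 266040.
Difference = 266040/1001 frames (≈ 265.7742); B is ahead of A.

266040/1001 frames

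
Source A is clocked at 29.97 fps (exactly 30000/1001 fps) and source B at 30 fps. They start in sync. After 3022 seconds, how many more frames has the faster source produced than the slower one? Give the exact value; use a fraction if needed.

A emits 30000/1001 × 3022 = 90660000/1001 frames; B emits 30 × 3022 = 90660.
Difference = 90660/1001 frames (≈ 90.5694); B is ahead of A.

90660/1001 frames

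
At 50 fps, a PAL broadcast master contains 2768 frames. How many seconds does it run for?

55.36 seconds

Running time = 2768 / (50) = 55.36 s.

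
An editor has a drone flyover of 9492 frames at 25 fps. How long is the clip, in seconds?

Running time = 9492 / (25) = 379.68 s.

379.68 seconds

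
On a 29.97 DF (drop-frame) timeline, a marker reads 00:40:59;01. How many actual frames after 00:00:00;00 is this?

As if non-drop at 30 labels/s: (0 × 3600 + 40 × 60 + 59) × 30 + 1 = 73771.
Minute boundaries passed: 40; those not divisible by 10: 40 − 4 = 36; dropped labels = 2 × 36 = 72.
Actual frame index = 73771 − 72 = 73699.

73699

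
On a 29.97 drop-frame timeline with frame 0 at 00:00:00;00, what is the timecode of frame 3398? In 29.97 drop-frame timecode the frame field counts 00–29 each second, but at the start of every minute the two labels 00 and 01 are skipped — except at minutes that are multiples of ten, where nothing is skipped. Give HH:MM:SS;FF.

Each 10-minute DF block holds 10 × 60 × 30 − 9 × 2 = 17982 frames. 3398 ÷ 17982 → 0 full blocks, remainder 3398.
Within the partial block the first minute is 1800 frames and each further minute 1798, so 1 further minute boundary passed. Total skipped labels = 18 × 0 + 2 × 1 = 2.
Non-drop label index = 3398 + 2 = 3400; at 30 labels/s that is 00:01:53:10, i.e. DF 00:01:53;10.

00:01:53;10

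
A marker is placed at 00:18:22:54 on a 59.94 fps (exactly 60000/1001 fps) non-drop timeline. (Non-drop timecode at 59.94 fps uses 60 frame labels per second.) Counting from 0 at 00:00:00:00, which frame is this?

66174

Total seconds to the label: (0 × 3600 + 18 × 60 + 22) = 1102.
Frame index = 1102 × 60 + 54 = 66174.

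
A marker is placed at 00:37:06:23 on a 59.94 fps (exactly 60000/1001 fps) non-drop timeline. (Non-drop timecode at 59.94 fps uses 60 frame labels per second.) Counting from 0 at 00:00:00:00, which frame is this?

Total seconds to the label: (0 × 3600 + 37 × 60 + 6) = 2226.
Frame index = 2226 × 60 + 23 = 133583.

133583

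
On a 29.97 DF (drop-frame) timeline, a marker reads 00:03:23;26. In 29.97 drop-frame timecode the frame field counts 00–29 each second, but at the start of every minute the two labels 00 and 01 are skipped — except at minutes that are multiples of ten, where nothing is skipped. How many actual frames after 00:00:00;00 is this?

6110

As if non-drop at 30 labels/s: (0 × 3600 + 3 × 60 + 23) × 30 + 26 = 6116.
Minute boundaries passed: 3; those not divisible by 10: 3 − 0 = 3; dropped labels = 2 × 3 = 6.
Actual frame index = 6116 − 6 = 6110.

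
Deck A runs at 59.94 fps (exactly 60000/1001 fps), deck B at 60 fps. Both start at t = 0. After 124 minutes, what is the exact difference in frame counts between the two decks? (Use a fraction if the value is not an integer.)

446400/1001 frames

124 min = 7440 s.
A emits 60000/1001 × 7440 = 446400000/1001 frames; B emits 60 × 7440 = 446400.
Difference = 446400/1001 frames (≈ 445.9540); B is ahead of A.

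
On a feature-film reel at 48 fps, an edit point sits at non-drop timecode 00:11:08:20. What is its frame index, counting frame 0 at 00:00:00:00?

32084

Total seconds to the label: (0 × 3600 + 11 × 60 + 8) = 668.
Frame index = 668 × 48 + 20 = 32084.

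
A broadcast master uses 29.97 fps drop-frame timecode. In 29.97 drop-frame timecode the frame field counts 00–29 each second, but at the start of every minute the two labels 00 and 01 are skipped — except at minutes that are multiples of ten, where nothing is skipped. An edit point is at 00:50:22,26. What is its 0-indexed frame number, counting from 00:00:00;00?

90596

As if non-drop at 30 labels/s: (0 × 3600 + 50 × 60 + 22) × 30 + 26 = 90686.
Minute boundaries passed: 50; those not divisible by 10: 50 − 5 = 45; dropped labels = 2 × 45 = 90.
Actual frame index = 90686 − 90 = 90596.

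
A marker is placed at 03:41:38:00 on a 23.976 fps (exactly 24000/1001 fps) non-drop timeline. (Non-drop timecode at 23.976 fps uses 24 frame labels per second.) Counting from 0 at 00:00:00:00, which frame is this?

319152

Total seconds to the label: (3 × 3600 + 41 × 60 + 38) = 13298.
Frame index = 13298 × 24 + 0 = 319152.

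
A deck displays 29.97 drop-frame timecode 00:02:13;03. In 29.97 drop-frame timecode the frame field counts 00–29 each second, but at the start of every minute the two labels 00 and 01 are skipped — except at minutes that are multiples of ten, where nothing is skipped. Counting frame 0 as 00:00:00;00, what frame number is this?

Complete 10-minute blocks: 0, each 17982 frames → 0.
Remaining 2 whole minutes in the current block: 1800 + 1 × 1798 = 3598 frames.
Within the current minute: 13 × 30 + 3 − 2 = 391 (labels ;00/;01 skipped at this minute). Total = 0 + 3598 + 391 = 3989.

3989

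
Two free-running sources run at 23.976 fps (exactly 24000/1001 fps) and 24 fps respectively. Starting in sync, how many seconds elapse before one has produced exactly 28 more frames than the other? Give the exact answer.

The gap grows by |24 − 24000/1001| = 24/1001 frames per second.
Time for a 28-frame gap: 28 ÷ (24/1001) = 7007/6 s.

7007/6 seconds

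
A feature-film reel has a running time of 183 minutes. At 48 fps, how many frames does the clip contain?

183 min = 10980 s.
Frames = 10980 × 48 = 527040.

527040 frames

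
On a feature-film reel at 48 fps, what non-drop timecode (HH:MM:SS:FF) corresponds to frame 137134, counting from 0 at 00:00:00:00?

00:47:36:46

137134 ÷ 48 = 2856 full seconds, remainder 46 frames.
2856 s = 0 h 47 min 36 s.
Timecode: 00:47:36:46.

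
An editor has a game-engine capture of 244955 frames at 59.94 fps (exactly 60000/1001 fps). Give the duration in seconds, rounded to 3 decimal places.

4086.666 seconds

Running time = 244955 × 1001/60000 = 49039991/12000 s ≈ 4086.666 s.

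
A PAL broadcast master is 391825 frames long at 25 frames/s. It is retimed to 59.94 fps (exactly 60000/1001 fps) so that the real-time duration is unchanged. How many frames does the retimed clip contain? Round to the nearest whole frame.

Frames at target rate = 391825 × (60000/1001) / (25) = 134340000/143 ≈ 939440.559.
Nearest whole frame: 939441.

939441 frames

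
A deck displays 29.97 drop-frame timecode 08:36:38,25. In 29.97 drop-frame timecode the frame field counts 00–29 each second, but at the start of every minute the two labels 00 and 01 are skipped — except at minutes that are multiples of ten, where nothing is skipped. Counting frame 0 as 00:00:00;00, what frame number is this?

929035

Complete 10-minute blocks: 51, each 17982 frames → 917082.
Remaining 6 whole minutes in the current block: 1800 + 5 × 1798 = 10790 frames.
Within the current minute: 38 × 30 + 25 − 2 = 1163 (labels ;00/;01 skipped at this minute). Total = 917082 + 10790 + 1163 = 929035.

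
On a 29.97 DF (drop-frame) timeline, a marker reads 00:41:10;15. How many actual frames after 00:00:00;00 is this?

Complete 10-minute blocks: 4, each 17982 frames → 71928.
Remaining 1 whole minute in the current block: 1800 + 0 × 1798 = 1800 frames.
Within the current minute: 10 × 30 + 15 − 2 = 313 (labels ;00/;01 skipped at this minute). Total = 71928 + 1800 + 313 = 74041.

74041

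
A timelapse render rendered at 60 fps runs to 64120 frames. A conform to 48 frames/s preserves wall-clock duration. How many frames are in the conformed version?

51296 frames

Target frames = source frames × (target rate / source rate) = 64120 × (48)/(60) = 64120 × 4/5 = 51296.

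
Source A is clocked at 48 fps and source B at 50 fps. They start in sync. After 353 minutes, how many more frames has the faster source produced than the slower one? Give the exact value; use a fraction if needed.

42360 frames

353 min = 21180 s.
A emits 48 × 21180 = 1016640 frames; B emits 50 × 21180 = 1059000.
Difference = 42360 frames; B is ahead of A.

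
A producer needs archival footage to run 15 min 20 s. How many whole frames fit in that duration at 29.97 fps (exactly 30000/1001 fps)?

15 min 20 s = 920 s.
Frames = 920 × 30000/1001 = 27600000/1001 ≈ 27572.4276.
Complete frames: 27572.

27572 frames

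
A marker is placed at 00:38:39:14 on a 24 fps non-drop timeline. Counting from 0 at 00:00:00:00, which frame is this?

frame 55670

Total seconds to the label: (0 × 3600 + 38 × 60 + 39) = 2319.
Frame index = 2319 × 24 + 14 = 55670.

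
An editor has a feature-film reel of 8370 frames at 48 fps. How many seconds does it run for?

Running time = 8370 / (48) = 174.375 s.

174.375 seconds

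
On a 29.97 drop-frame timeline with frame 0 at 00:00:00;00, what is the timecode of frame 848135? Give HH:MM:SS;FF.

Ten DF minutes hold 17982 frames, so frame 848135 lies in block 47 (frames 845154–863135) with 2981 frames into that block.
The block's first minute is 1800 frames and the rest 1798 each; 2981 frames reaches minute 1, so 47 × 18 + 1 × 2 = 848 labels have been skipped so far.
Adding those back, label number 848135 + 848 = 848983 at 30 labels/s is 28299 s + 13 f = 7 h 51 min 39 s frame 13, i.e. 07:51:39;13.

07:51:39;13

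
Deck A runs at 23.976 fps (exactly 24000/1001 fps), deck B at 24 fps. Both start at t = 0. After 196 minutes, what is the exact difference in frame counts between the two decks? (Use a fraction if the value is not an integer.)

196 min = 11760 s.
A emits 24000/1001 × 11760 = 40320000/143 frames; B emits 24 × 11760 = 282240.
Difference = 40320/143 frames (≈ 281.9580); B is ahead of A.

40320/143 frames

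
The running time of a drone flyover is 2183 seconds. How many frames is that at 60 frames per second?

Frames = 2183 × 60 = 130980.

130980 frames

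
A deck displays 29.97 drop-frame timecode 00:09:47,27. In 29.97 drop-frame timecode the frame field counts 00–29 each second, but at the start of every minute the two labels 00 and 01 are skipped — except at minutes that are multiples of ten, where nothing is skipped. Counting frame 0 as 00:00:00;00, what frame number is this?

17619

Complete 10-minute blocks: 0, each 17982 frames → 0.
Remaining 9 whole minutes in the current block: 1800 + 8 × 1798 = 16184 frames.
Within the current minute: 47 × 30 + 27 − 2 = 1435 (labels ;00/;01 skipped at this minute). Total = 0 + 16184 + 1435 = 17619.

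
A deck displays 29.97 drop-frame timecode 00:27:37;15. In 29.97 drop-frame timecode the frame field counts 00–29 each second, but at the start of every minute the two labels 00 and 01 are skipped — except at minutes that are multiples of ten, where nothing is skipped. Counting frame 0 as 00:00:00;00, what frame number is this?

Complete 10-minute blocks: 2, each 17982 frames → 35964.
Remaining 7 whole minutes in the current block: 1800 + 6 × 1798 = 12588 frames.
Within the current minute: 37 × 30 + 15 − 2 = 1123 (labels ;00/;01 skipped at this minute). Total = 35964 + 12588 + 1123 = 49675.

49675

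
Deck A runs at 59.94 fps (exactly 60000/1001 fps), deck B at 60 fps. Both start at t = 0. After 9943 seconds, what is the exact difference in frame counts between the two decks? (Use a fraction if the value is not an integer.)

A emits 60000/1001 × 9943 = 596580000/1001 frames; B emits 60 × 9943 = 596580.
Difference = 596580/1001 frames (≈ 595.9840); B is ahead of A.

596580/1001 frames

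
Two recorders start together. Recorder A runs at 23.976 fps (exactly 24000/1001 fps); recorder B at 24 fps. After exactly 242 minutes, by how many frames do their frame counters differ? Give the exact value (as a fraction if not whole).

242 min = 14520 s.
A emits 24000/1001 × 14520 = 31680000/91 frames; B emits 24 × 14520 = 348480.
Difference = 31680/91 frames (≈ 348.1319); B is ahead of A.

31680/91 frames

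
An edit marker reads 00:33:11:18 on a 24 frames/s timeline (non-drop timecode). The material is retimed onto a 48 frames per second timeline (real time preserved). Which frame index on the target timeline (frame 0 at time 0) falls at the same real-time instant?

Source frame index: (0×3600 + 33×60 + 11) × 24 + 18 = 47802.
Real time: 47802 / (24) = 7967/4 s.
Target frame: (7967/4) × (48) = 95604.

frame 95604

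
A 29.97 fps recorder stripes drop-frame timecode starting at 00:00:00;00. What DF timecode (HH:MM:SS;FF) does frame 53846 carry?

00:29:56;20

Ten DF minutes hold 17982 frames, so frame 53846 lies in block 2 (frames 35964–53945) with 17882 frames into that block.
The block's first minute is 1800 frames and the rest 1798 each; 17882 frames reaches minute 9, so 2 × 18 + 9 × 2 = 54 labels have been skipped so far.
Adding those back, label number 53846 + 54 = 53900 at 30 labels/s is 1796 s + 20 f = 0 h 29 min 56 s frame 20, i.e. 00:29:56;20.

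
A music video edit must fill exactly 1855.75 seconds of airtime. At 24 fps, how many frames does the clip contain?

44538 frames

Frames = 1855.75 × 24 = 44538.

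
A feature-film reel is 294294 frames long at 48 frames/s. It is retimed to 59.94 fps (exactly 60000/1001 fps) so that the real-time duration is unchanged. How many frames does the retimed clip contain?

Target frames = source frames × (target rate / source rate) = 294294 × (60000/1001)/(48) = 294294 × 1250/1001 = 367500.

367500 frames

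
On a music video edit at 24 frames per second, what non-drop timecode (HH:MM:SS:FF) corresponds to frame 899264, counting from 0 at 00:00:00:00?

899264 ÷ 24 = 37469 full seconds, remainder 8 frames.
37469 s = 10 h 24 min 29 s.
Timecode: 10:24:29:08.

10:24:29:08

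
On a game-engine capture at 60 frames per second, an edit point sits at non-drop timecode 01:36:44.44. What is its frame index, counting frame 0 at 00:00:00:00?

Total seconds to the label: (1 × 3600 + 36 × 60 + 44) = 5804.
Frame index = 5804 × 60 + 44 = 348284.

348284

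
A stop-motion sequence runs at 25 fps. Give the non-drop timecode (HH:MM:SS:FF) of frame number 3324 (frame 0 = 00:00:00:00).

3324 ÷ 25 = 132 full seconds, remainder 24 frames.
132 s = 0 h 2 min 12 s.
Timecode: 00:02:12:24.

00:02:12:24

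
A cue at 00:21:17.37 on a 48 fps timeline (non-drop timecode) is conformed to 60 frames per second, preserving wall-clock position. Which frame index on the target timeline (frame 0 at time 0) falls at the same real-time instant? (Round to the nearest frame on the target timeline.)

Source frame index: (0×3600 + 21×60 + 17) × 48 + 37 = 61333.
Real time: 61333 / (48) = 61333/48 s.
Target frame: (61333/48) × (60) = 306665/4 ≈ 76666.250 → 76666.

frame 76666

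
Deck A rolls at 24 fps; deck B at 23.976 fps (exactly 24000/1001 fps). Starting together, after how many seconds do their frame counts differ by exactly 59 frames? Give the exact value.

59059/24 seconds

The gap grows by |24000/1001 − 24| = 24/1001 frames per second.
Time for a 59-frame gap: 59 ÷ (24/1001) = 59059/24 s.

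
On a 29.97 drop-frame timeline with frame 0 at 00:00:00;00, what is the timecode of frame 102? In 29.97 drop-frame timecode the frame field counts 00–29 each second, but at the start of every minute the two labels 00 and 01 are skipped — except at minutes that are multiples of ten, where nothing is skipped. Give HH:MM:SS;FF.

Ten DF minutes hold 17982 frames, so frame 102 lies in block 0 (frames 0–17981) with 102 frames into that block.
The block's first minute is 1800 frames and the rest 1798 each; 102 frames reaches minute 0, so 0 × 18 + 0 × 2 = 0 labels have been skipped so far.
Adding those back, label number 102 + 0 = 102 at 30 labels/s is 3 s + 12 f = 0 h 0 min 3 s frame 12, i.e. 00:00:03;12.

00:00:03;12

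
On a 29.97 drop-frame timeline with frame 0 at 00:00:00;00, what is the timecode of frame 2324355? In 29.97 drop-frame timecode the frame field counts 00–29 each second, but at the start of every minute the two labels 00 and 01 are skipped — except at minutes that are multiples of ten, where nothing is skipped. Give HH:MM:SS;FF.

21:32:36;01

Ten DF minutes hold 17982 frames, so frame 2324355 lies in block 129 (frames 2319678–2337659) with 4677 frames into that block.
The block's first minute is 1800 frames and the rest 1798 each; 4677 frames reaches minute 2, so 129 × 18 + 2 × 2 = 2326 labels have been skipped so far.
Adding those back, label number 2324355 + 2326 = 2326681 at 30 labels/s is 77556 s + 1 f = 21 h 32 min 36 s frame 1, i.e. 21:32:36;01.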